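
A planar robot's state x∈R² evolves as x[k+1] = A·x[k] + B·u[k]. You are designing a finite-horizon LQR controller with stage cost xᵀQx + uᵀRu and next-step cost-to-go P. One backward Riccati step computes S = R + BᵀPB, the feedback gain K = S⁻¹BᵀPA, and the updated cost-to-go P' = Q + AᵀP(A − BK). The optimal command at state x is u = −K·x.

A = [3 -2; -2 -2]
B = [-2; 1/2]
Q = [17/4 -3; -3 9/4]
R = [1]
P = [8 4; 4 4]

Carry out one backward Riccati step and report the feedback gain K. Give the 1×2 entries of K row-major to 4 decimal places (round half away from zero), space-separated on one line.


-1.1538 1.5385

BᵀP = [-14.0000 -6.0000]
S = R + BᵀPB = [1] + [25.0000] = [26.0000]
BᵀPA = [-30.0000 40.0000]
K = S⁻¹·BᵀPA = [-1.1538 1.5385]
A−BK = [0.6923 1.0769; -1.4231 -2.7692]
AᵀP(A−BK) = [5.3846 6.1538; 6.1538 18.4615]
P' = Q + AᵀP(A−BK) = [9.6346 3.1538; 3.1538 20.7115]
tr(P') = 30.3462


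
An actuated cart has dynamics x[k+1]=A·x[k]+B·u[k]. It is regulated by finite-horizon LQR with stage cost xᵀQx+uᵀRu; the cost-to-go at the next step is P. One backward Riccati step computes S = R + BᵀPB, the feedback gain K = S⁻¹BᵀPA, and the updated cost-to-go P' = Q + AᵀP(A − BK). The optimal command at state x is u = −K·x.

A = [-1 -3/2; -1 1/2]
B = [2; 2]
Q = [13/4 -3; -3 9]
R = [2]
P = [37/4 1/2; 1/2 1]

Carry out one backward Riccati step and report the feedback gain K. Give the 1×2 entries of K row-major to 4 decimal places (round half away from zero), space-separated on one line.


BᵀP = [19.5000 3.0000]
S = R + BᵀPB = [2] + [45.0000] = [47.0000]
BᵀPA = [-22.5000 -27.7500]
K = S⁻¹·BᵀPA = [-0.4787 -0.5904]
A−BK = [-0.0426 -0.3191; -0.0426 1.6809]
AᵀP(A−BK) = [0.4787 0.5904; 0.5904 3.9282]
P' = Q + AᵀP(A−BK) = [3.7287 -2.4096; -2.4096 12.9282]
tr(P') = 16.6569

-0.4787 -0.5904


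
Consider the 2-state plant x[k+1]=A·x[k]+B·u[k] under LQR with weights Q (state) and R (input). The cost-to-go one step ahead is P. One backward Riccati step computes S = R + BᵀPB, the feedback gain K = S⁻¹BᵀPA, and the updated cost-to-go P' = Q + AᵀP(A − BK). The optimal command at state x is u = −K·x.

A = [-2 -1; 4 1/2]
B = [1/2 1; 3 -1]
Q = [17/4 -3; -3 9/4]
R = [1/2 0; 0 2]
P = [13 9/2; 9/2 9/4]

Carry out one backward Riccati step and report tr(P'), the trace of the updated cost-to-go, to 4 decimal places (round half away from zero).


13.8593

BᵀP = [20.0000 9.0000; 8.5000 2.2500]
S = R + BᵀPB = [1/2 0; 0 2] + [37.0000 11.0000; 11.0000 6.2500] = [37.5000 11.0000; 11.0000 8.2500]
BᵀPA = [-4.0000 -15.5000; -8.0000 -7.3750]
K = S⁻¹·BᵀPA = [0.2920 -0.2482; -1.3590 -0.5630]
A−BK = [-0.7870 -0.3129; 1.7651 0.6815]
AᵀP(A−BK) = [6.2960 2.5030; 2.5030 1.0634]
P' = Q + AᵀP(A−BK) = [10.5460 -0.4970; -0.4970 3.3134]
tr(P') = 13.8593


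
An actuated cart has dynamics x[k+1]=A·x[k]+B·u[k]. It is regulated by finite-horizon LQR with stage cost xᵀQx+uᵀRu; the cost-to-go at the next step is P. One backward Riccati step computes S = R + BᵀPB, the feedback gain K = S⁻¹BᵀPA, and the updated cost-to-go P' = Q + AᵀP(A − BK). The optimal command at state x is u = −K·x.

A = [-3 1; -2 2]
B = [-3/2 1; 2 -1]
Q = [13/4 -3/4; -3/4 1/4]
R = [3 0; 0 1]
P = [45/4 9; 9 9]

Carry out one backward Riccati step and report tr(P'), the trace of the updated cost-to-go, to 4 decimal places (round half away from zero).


238.4153

BᵀP = [1.1250 4.5000; 2.2500 0.0000]
S = R + BᵀPB = [3 0; 0 1] + [7.3125 -3.3750; -3.3750 2.2500] = [10.3125 -3.3750; -3.3750 3.2500]
BᵀPA = [-12.3750 10.1250; -6.7500 2.2500]
K = S⁻¹·BᵀPA = [-2.8475 1.8305; -5.0339 2.5932]
A−BK = [-2.2373 1.1525; -1.3390 0.9322]
AᵀP(A−BK) = [176.0339 -101.5932; -101.5932 58.8814]
P' = Q + AᵀP(A−BK) = [179.2839 -102.3432; -102.3432 59.1314]
tr(P') = 238.4153


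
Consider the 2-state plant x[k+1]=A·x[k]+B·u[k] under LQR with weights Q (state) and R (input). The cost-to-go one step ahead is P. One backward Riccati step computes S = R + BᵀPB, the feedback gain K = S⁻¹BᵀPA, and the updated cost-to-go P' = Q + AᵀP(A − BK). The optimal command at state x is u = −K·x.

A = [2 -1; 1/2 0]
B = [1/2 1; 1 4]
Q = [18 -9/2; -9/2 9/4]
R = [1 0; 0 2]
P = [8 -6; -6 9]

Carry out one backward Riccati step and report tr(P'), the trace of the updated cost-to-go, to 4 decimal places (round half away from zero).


39.6842

BᵀP = [-2.0000 6.0000; -16.0000 30.0000]
S = R + BᵀPB = [1 0; 0 2] + [5.0000 22.0000; 22.0000 104.0000] = [6.0000 22.0000; 22.0000 106.0000]
BᵀPA = [-1.0000 2.0000; -17.0000 16.0000]
K = S⁻¹·BᵀPA = [1.7632 -0.9211; -0.5263 0.3421]
A−BK = [1.6447 -0.8816; 0.8421 -0.4474]
AᵀP(A−BK) = [15.0658 -8.1053; -8.1053 4.3684]
P' = Q + AᵀP(A−BK) = [33.0658 -12.6053; -12.6053 6.6184]
tr(P') = 39.6842


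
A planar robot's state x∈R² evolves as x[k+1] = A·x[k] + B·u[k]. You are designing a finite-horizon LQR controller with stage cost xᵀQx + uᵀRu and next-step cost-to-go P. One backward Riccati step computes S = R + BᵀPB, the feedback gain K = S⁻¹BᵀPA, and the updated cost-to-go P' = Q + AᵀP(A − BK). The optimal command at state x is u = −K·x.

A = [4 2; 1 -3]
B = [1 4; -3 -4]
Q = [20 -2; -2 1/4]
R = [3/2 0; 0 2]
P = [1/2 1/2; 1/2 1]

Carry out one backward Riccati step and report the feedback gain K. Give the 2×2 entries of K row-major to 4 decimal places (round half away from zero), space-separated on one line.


-1.2045 0.4318 0.5227 0.3409

BᵀP = [-1.0000 -2.5000; 0.0000 -2.0000]
S = R + BᵀPB = [3/2 0; 0 2] + [6.5000 6.0000; 6.0000 8.0000] = [8.0000 6.0000; 6.0000 10.0000]
BᵀPA = [-6.5000 5.5000; -2.0000 6.0000]
K = S⁻¹·BᵀPA = [-1.2045 0.4318; 0.5227 0.3409]
A−BK = [3.1136 0.2045; -0.5227 -0.3409]
AᵀP(A−BK) = [6.2159 -0.5114; -0.5114 0.5795]
P' = Q + AᵀP(A−BK) = [26.2159 -2.5114; -2.5114 0.8295]
tr(P') = 27.0455


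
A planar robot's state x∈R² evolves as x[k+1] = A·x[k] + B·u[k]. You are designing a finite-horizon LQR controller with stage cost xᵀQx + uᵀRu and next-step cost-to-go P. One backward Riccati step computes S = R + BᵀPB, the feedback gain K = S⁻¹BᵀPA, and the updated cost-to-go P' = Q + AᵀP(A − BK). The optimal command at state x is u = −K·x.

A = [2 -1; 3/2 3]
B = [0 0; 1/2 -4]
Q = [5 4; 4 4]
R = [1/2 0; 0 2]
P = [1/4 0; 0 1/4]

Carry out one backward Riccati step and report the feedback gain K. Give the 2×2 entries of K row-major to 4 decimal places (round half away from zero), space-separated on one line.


BᵀP = [0.0000 0.1250; 0.0000 -1.0000]
S = R + BᵀPB = [1/2 0; 0 2] + [0.0625 -0.5000; -0.5000 4.0000] = [0.5625 -0.5000; -0.5000 6.0000]
BᵀPA = [0.1875 0.3750; -1.5000 -3.0000]
K = S⁻¹·BᵀPA = [0.1200 0.2400; -0.2400 -0.4800]
A−BK = [2.0000 -1.0000; 0.4800 0.9600]
AᵀP(A−BK) = [1.1800 -0.1400; -0.1400 0.9700]
P' = Q + AᵀP(A−BK) = [6.1800 3.8600; 3.8600 4.9700]
tr(P') = 11.1500

0.1200 0.2400 -0.2400 -0.4800


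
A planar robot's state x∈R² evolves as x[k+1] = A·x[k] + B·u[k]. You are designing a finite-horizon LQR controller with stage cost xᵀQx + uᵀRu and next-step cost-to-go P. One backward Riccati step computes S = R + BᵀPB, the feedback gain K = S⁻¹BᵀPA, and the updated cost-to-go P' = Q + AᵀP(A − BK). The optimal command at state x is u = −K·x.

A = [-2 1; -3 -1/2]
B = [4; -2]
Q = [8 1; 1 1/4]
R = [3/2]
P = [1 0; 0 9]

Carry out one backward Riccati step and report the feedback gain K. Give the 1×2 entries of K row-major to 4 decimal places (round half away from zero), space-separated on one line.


0.8598 0.2430

BᵀP = [4.0000 -18.0000]
S = R + BᵀPB = [3/2] + [52.0000] = [53.5000]
BᵀPA = [46.0000 13.0000]
K = S⁻¹·BᵀPA = [0.8598 0.2430]
A−BK = [-5.4393 0.0280; -1.2804 -0.0140]
AᵀP(A−BK) = [45.4486 0.3224; 0.3224 0.0911]
P' = Q + AᵀP(A−BK) = [53.4486 1.3224; 1.3224 0.3411]
tr(P') = 53.7897


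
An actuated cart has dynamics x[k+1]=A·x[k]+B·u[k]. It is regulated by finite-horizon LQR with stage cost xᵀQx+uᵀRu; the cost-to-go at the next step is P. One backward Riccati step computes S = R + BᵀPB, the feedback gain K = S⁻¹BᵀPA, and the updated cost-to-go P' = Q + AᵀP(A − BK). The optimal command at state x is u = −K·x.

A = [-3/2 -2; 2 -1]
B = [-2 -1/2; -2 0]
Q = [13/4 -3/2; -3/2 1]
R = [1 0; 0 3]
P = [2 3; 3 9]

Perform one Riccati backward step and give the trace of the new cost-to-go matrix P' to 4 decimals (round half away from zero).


BᵀP = [-10.0000 -24.0000; -1.0000 -1.5000]
S = R + BᵀPB = [1 0; 0 3] + [68.0000 5.0000; 5.0000 0.5000] = [69.0000 5.0000; 5.0000 3.5000]
BᵀPA = [-33.0000 44.0000; -1.5000 3.5000]
K = S⁻¹·BᵀPA = [-0.4988 0.6305; 0.2841 0.0993]
A−BK = [-2.3557 -0.6894; 1.0023 0.2610]
AᵀP(A−BK) = [6.4642 1.4550; 1.4550 0.9111]
P' = Q + AᵀP(A−BK) = [9.7142 -0.0450; -0.0450 1.9111]
tr(P') = 11.6253

11.6253


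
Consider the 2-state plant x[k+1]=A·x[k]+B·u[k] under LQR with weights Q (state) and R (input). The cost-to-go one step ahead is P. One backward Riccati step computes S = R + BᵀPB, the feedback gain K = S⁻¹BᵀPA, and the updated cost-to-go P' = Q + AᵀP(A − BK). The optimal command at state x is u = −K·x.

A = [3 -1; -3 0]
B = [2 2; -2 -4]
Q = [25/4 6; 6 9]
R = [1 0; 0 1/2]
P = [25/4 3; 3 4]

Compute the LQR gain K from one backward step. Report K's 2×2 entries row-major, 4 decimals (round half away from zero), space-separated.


1.2966 -0.8472 0.1029 0.4167

BᵀP = [6.5000 -2.0000; 0.5000 -10.0000]
S = R + BᵀPB = [1 0; 0 1/2] + [17.0000 21.0000; 21.0000 41.0000] = [18.0000 21.0000; 21.0000 41.5000]
BᵀPA = [25.5000 -6.5000; 31.5000 -0.5000]
K = S⁻¹·BᵀPA = [1.2966 -0.8472; 0.1029 0.4167]
A−BK = [0.2010 -0.1389; 0.0049 -0.0278]
AᵀP(A−BK) = [1.9449 -1.2708; -1.2708 0.9514]
P' = Q + AᵀP(A−BK) = [8.1949 4.7292; 4.7292 9.9514]
tr(P') = 18.1462


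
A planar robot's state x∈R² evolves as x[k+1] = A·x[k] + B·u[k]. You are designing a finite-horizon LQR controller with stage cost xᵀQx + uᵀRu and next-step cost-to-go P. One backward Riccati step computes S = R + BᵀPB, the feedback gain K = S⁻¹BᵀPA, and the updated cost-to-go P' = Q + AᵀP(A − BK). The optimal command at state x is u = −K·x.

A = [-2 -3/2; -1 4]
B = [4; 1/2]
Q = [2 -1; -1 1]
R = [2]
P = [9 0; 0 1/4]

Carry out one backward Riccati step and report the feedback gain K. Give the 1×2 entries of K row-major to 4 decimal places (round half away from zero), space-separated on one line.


BᵀP = [36.0000 0.1250]
S = R + BᵀPB = [2] + [144.0625] = [146.0625]
BᵀPA = [-72.1250 -53.5000]
K = S⁻¹·BᵀPA = [-0.4938 -0.3663]
A−BK = [-0.0248 -0.0349; -0.7531 4.1831]
AᵀP(A−BK) = [0.6350 -0.4181; -0.4181 4.6539]
P' = Q + AᵀP(A−BK) = [2.6350 -1.4181; -1.4181 5.6539]
tr(P') = 8.2889

-0.4938 -0.3663


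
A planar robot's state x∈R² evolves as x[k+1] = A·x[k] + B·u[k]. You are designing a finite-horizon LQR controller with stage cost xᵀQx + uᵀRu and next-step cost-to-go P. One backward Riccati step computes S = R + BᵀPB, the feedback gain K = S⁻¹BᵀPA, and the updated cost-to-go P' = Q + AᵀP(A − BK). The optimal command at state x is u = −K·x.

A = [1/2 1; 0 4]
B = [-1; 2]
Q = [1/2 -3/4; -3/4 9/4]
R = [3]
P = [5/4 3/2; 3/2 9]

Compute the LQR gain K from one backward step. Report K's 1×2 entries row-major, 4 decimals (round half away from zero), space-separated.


BᵀP = [1.7500 16.5000]
S = R + BᵀPB = [3] + [31.2500] = [34.2500]
BᵀPA = [0.8750 67.7500]
K = S⁻¹·BᵀPA = [0.0255 1.9781]
A−BK = [0.5255 2.9781; -0.0511 0.0438]
AᵀP(A−BK) = [0.2901 1.8942; 1.8942 23.2336]
P' = Q + AᵀP(A−BK) = [0.7901 1.1442; 1.1442 25.4836]
tr(P') = 26.2737

0.0255 1.9781


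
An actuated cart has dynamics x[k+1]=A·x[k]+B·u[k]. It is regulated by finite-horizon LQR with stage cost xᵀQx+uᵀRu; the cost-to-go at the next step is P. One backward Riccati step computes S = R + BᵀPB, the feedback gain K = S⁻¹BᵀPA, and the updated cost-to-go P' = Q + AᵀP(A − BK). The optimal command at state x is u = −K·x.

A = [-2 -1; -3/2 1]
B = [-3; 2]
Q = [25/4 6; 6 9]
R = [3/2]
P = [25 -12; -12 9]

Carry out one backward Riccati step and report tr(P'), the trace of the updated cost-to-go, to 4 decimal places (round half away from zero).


30.2380

BᵀP = [-99.0000 54.0000]
S = R + BᵀPB = [3/2] + [405.0000] = [406.5000]
BᵀPA = [117.0000 153.0000]
K = S⁻¹·BᵀPA = [0.2878 0.3764]
A−BK = [-1.1365 0.1292; -2.0756 0.2472]
AᵀP(A−BK) = [14.5747 -1.5369; -1.5369 0.4133]
P' = Q + AᵀP(A−BK) = [20.8247 4.4631; 4.4631 9.4133]
tr(P') = 30.2380


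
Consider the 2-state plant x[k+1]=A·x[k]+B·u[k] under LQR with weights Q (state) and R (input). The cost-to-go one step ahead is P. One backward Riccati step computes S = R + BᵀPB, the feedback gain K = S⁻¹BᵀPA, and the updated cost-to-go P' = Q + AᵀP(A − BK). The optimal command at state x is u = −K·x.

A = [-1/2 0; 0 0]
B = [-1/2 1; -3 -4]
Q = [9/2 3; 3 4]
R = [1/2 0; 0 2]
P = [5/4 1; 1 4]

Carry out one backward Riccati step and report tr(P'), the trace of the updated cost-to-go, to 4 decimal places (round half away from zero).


BᵀP = [-3.6250 -12.5000; -2.7500 -15.0000]
S = R + BᵀPB = [1/2 0; 0 2] + [39.3125 46.3750; 46.3750 57.2500] = [39.8125 46.3750; 46.3750 59.2500]
BᵀPA = [1.8125 0.0000; 1.3750 0.0000]
K = S⁻¹·BᵀPA = [0.2095 0.0000; -0.1408 0.0000]
A−BK = [-0.2545 0.0000; 0.0654 0.0000]
AᵀP(A−BK) = [0.1264 0.0000; 0.0000 0.0000]
P' = Q + AᵀP(A−BK) = [4.6264 3.0000; 3.0000 4.0000]
tr(P') = 8.6264

8.6264


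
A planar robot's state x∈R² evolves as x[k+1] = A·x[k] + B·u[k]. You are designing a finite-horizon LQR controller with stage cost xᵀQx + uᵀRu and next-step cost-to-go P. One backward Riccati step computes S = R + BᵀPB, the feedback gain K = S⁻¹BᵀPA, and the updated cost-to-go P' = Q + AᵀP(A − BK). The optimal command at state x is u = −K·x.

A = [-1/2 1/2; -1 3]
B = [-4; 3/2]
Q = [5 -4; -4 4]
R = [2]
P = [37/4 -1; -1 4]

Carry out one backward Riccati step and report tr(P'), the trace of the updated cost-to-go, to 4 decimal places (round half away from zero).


BᵀP = [-38.5000 10.0000]
S = R + BᵀPB = [2] + [169.0000] = [171.0000]
BᵀPA = [9.2500 10.7500]
K = S⁻¹·BᵀPA = [0.0541 0.0629]
A−BK = [-0.2836 0.7515; -1.0811 2.9057]
AᵀP(A−BK) = [4.8121 -12.8940; -12.8940 34.6367]
P' = Q + AᵀP(A−BK) = [9.8121 -16.8940; -16.8940 38.6367]
tr(P') = 48.4488

48.4488


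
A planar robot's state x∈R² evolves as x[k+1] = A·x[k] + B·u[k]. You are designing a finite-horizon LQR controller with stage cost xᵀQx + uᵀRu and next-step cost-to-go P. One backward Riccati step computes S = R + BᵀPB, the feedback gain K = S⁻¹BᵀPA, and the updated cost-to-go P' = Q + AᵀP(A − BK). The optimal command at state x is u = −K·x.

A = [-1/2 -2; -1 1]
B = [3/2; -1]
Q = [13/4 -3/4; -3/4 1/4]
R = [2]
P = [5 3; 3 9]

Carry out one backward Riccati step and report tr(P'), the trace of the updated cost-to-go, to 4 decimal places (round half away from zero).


BᵀP = [4.5000 -4.5000]
S = R + BᵀPB = [2] + [11.2500] = [13.2500]
BᵀPA = [2.2500 -13.5000]
K = S⁻¹·BᵀPA = [0.1698 -1.0189]
A−BK = [-0.7547 -0.4717; -0.8302 -0.0189]
AᵀP(A−BK) = [12.8679 2.7925; 2.7925 3.2453]
P' = Q + AᵀP(A−BK) = [16.1179 2.0425; 2.0425 3.4953]
tr(P') = 19.6132

19.6132


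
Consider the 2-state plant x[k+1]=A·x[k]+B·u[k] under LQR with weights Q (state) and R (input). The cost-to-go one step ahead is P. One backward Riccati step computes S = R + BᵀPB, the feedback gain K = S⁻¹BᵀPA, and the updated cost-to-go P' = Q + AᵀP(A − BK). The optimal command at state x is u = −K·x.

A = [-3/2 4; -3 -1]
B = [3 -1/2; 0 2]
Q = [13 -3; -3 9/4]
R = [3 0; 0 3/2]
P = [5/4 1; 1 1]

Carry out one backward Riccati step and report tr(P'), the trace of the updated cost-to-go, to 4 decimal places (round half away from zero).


BᵀP = [3.7500 3.0000; 1.3750 1.5000]
S = R + BᵀPB = [3 0; 0 3/2] + [11.2500 4.1250; 4.1250 2.3125] = [14.2500 4.1250; 4.1250 3.8125]
BᵀPA = [-14.6250 12.0000; -6.5625 4.0000]
K = S⁻¹·BᵀPA = [-0.7688 0.7839; -0.8894 0.2010]
A−BK = [0.3618 1.7487; -1.2211 -1.4020]
AᵀP(A−BK) = [3.7312 -2.2161; -2.2161 2.7889]
P' = Q + AᵀP(A−BK) = [16.7312 -5.2161; -5.2161 5.0389]
tr(P') = 21.7701

21.7701


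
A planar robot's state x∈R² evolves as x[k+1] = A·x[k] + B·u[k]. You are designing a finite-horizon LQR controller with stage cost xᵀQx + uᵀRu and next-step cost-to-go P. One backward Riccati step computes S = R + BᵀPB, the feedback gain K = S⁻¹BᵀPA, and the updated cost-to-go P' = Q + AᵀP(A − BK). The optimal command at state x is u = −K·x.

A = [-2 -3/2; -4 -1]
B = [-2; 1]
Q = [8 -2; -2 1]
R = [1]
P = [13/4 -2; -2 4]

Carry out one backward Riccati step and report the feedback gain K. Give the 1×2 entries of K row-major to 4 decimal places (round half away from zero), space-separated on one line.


-0.5769 0.1827

BᵀP = [-8.5000 8.0000]
S = R + BᵀPB = [1] + [25.0000] = [26.0000]
BᵀPA = [-15.0000 4.7500]
K = S⁻¹·BᵀPA = [-0.5769 0.1827]
A−BK = [-3.1538 -1.1346; -3.4231 -1.1827]
AᵀP(A−BK) = [36.3462 12.4904; 12.4904 4.4447]
P' = Q + AᵀP(A−BK) = [44.3462 10.4904; 10.4904 5.4447]
tr(P') = 49.7909


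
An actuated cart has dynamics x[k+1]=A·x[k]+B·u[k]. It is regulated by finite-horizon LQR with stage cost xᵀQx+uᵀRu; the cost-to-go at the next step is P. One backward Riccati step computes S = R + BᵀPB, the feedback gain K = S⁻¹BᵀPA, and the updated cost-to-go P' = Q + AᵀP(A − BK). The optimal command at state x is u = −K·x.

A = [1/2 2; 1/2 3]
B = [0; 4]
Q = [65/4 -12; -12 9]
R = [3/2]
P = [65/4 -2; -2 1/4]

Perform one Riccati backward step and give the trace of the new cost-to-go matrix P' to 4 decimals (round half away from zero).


BᵀP = [-8.0000 1.0000]
S = R + BᵀPB = [3/2] + [4.0000] = [5.5000]
BᵀPA = [-3.5000 -13.0000]
K = S⁻¹·BᵀPA = [-0.6364 -2.3636]
A−BK = [0.5000 2.0000; 3.0455 12.4545]
AᵀP(A−BK) = [0.8977 3.3523; 3.3523 12.5227]
P' = Q + AᵀP(A−BK) = [17.1477 -8.6477; -8.6477 21.5227]
tr(P') = 38.6705

38.6705


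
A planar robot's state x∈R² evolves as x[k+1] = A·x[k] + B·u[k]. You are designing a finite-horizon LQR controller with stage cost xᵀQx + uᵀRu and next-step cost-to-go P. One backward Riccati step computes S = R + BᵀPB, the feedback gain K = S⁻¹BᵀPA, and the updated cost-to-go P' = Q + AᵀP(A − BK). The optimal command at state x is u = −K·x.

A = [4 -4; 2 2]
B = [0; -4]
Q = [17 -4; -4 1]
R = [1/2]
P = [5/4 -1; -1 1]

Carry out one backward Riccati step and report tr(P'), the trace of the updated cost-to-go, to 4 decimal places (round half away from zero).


27.2121

BᵀP = [4.0000 -4.0000]
S = R + BᵀPB = [1/2] + [16.0000] = [16.5000]
BᵀPA = [8.0000 -24.0000]
K = S⁻¹·BᵀPA = [0.4848 -1.4545]
A−BK = [4.0000 -4.0000; 3.9394 -3.8182]
AᵀP(A−BK) = [4.1212 -4.3636; -4.3636 5.0909]
P' = Q + AᵀP(A−BK) = [21.1212 -8.3636; -8.3636 6.0909]
tr(P') = 27.2121


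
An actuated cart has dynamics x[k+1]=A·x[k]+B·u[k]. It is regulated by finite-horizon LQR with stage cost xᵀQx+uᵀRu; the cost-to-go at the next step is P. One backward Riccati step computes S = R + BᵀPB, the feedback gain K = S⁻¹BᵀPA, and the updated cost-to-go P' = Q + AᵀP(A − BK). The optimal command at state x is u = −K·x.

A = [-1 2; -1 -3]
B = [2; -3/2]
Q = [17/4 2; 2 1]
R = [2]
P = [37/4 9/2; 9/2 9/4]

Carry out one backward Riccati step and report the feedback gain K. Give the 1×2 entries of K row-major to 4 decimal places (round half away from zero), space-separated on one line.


BᵀP = [11.7500 5.6250]
S = R + BᵀPB = [2] + [15.0625] = [17.0625]
BᵀPA = [-17.3750 6.6250]
K = S⁻¹·BᵀPA = [-1.0183 0.3883]
A−BK = [1.0366 1.2234; -2.5275 -2.4176]
AᵀP(A−BK) = [2.8068 -0.5037; -0.5037 0.6777]
P' = Q + AᵀP(A−BK) = [7.0568 1.4963; 1.4963 1.6777]
tr(P') = 8.7344

-1.0183 0.3883


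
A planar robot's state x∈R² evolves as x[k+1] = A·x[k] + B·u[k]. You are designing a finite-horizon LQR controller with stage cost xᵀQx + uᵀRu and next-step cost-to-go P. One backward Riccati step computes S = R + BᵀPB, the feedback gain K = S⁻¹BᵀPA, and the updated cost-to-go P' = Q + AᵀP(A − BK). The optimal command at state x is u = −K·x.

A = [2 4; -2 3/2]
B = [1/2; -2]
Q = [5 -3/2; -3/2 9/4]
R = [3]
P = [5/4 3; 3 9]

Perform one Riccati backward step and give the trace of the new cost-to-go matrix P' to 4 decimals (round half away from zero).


21.4268

BᵀP = [-5.3750 -16.5000]
S = R + BᵀPB = [3] + [30.3125] = [33.3125]
BᵀPA = [22.2500 -46.2500]
K = S⁻¹·BᵀPA = [0.6679 -1.3884]
A−BK = [1.6660 4.6942; -0.6642 -1.2767]
AᵀP(A−BK) = [2.1388 -1.1088; -1.1088 12.0380]
P' = Q + AᵀP(A−BK) = [7.1388 -2.6088; -2.6088 14.2880]
tr(P') = 21.4268


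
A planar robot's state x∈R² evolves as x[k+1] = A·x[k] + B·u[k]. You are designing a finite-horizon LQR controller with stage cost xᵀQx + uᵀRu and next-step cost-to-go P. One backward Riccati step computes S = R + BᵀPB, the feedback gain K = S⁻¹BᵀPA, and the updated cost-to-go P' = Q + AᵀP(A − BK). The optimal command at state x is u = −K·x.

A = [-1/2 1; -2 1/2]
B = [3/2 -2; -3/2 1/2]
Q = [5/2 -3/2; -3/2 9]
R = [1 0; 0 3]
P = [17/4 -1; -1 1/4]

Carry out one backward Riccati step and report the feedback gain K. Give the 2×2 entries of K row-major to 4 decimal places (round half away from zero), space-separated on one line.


BᵀP = [7.8750 -1.8750; -9.0000 2.1250]
S = R + BᵀPB = [1 0; 0 3] + [14.6250 -16.6875; -16.6875 19.0625] = [15.6250 -16.6875; -16.6875 22.0625]
BᵀPA = [-0.1875 6.9375; 0.2500 -7.9375]
K = S⁻¹·BᵀPA = [0.0005 0.3109; 0.0117 -0.1246]
A−BK = [-0.4773 0.2844; -2.0051 1.0287]
AᵀP(A−BK) = [0.0597 -0.0356; -0.0356 0.1664]
P' = Q + AᵀP(A−BK) = [2.5597 -1.5356; -1.5356 9.1664]
tr(P') = 11.7261

0.0005 0.3109 0.0117 -0.1246


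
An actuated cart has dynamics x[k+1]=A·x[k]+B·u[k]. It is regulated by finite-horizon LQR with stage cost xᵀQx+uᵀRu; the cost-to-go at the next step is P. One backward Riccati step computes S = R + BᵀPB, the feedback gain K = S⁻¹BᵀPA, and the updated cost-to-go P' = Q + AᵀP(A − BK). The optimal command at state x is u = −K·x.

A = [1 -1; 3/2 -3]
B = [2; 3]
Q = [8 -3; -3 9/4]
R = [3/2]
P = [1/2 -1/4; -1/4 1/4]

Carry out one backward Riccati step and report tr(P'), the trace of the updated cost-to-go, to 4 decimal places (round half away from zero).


BᵀP = [0.2500 0.2500]
S = R + BᵀPB = [3/2] + [1.2500] = [2.7500]
BᵀPA = [0.6250 -1.0000]
K = S⁻¹·BᵀPA = [0.2273 -0.3636]
A−BK = [0.5455 -0.2727; 0.8182 -1.9091]
AᵀP(A−BK) = [0.1705 -0.2727; -0.2727 0.8864]
P' = Q + AᵀP(A−BK) = [8.1705 -3.2727; -3.2727 3.1364]
tr(P') = 11.3068

11.3068


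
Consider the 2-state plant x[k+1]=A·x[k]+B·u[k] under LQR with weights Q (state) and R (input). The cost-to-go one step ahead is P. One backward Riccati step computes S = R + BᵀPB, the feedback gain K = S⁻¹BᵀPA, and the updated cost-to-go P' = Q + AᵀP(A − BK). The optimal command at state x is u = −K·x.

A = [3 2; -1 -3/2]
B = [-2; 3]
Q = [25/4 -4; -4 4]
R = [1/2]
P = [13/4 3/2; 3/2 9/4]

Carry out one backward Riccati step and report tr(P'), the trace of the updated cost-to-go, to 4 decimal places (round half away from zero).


29.8948

BᵀP = [-2.0000 3.7500]
S = R + BᵀPB = [1/2] + [15.2500] = [15.7500]
BᵀPA = [-9.7500 -9.6250]
K = S⁻¹·BᵀPA = [-0.6190 -0.6111]
A−BK = [1.7619 0.7778; 0.8571 0.3333]
AᵀP(A−BK) = [16.4643 7.1667; 7.1667 3.1806]
P' = Q + AᵀP(A−BK) = [22.7143 3.1667; 3.1667 7.1806]
tr(P') = 29.8948


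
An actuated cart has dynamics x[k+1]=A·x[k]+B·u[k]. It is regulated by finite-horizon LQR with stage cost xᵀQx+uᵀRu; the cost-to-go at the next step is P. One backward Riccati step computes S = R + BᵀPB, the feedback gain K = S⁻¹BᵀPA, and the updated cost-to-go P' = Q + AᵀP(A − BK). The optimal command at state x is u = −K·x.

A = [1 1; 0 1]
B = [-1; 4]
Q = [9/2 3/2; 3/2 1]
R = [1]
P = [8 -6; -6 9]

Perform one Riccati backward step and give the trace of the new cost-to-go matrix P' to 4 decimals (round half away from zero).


BᵀP = [-32.0000 42.0000]
S = R + BᵀPB = [1] + [200.0000] = [201.0000]
BᵀPA = [-32.0000 10.0000]
K = S⁻¹·BᵀPA = [-0.1592 0.0498]
A−BK = [0.8408 1.0498; 0.6368 0.8010]
AᵀP(A−BK) = [2.9055 3.5920; 3.5920 4.5025]
P' = Q + AᵀP(A−BK) = [7.4055 5.0920; 5.0920 5.5025]
tr(P') = 12.9080

12.9080


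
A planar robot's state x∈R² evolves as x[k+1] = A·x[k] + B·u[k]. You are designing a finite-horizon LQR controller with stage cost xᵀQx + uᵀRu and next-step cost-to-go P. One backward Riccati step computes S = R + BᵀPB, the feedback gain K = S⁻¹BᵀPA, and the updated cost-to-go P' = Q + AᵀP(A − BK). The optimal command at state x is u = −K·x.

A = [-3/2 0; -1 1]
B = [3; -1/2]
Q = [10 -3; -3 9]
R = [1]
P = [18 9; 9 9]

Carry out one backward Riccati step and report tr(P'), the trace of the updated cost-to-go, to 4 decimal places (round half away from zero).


33.1307

BᵀP = [49.5000 22.5000]
S = R + BᵀPB = [1] + [137.2500] = [138.2500]
BᵀPA = [-96.7500 22.5000]
K = S⁻¹·BᵀPA = [-0.6998 0.1627]
A−BK = [0.5995 -0.4882; -1.3499 1.0814]
AᵀP(A−BK) = [8.7925 -6.7541; -6.7541 5.3382]
P' = Q + AᵀP(A−BK) = [18.7925 -9.7541; -9.7541 14.3382]
tr(P') = 33.1307


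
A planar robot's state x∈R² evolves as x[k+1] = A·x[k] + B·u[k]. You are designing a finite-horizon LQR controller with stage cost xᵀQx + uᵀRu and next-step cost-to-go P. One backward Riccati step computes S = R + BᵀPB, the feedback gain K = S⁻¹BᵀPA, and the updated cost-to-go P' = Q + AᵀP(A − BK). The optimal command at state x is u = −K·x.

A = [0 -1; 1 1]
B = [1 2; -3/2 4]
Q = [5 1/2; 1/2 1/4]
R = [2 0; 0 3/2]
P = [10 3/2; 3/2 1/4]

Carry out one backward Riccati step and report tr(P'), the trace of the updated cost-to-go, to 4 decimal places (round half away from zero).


5.5180

BᵀP = [7.7500 1.1250; 26.0000 4.0000]
S = R + BᵀPB = [2 0; 0 3/2] + [6.0625 20.0000; 20.0000 68.0000] = [8.0625 20.0000; 20.0000 69.5000]
BᵀPA = [1.1250 -6.6250; 4.0000 -22.0000]
K = S⁻¹·BᵀPA = [-0.0113 -0.1275; 0.0608 -0.2799]
A−BK = [-0.1103 -0.3128; 0.7398 1.9283]
AᵀP(A−BK) = [0.0195 0.0129; 0.0129 0.2485]
P' = Q + AᵀP(A−BK) = [5.0195 0.5129; 0.5129 0.4985]
tr(P') = 5.5180


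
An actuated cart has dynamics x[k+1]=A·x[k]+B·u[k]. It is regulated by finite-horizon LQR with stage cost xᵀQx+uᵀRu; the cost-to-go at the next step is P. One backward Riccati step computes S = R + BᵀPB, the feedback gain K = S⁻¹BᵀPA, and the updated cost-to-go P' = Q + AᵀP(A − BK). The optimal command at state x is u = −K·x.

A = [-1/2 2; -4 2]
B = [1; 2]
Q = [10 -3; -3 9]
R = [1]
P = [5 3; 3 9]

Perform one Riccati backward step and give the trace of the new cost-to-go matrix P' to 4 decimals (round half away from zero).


BᵀP = [11.0000 21.0000]
S = R + BᵀPB = [1] + [53.0000] = [54.0000]
BᵀPA = [-89.5000 64.0000]
K = S⁻¹·BᵀPA = [-1.6574 1.1852]
A−BK = [1.1574 0.8148; -0.6852 -0.3704]
AᵀP(A−BK) = [8.9120 2.0741; 2.0741 4.1481]
P' = Q + AᵀP(A−BK) = [18.9120 -0.9259; -0.9259 13.1481]
tr(P') = 32.0602

32.0602


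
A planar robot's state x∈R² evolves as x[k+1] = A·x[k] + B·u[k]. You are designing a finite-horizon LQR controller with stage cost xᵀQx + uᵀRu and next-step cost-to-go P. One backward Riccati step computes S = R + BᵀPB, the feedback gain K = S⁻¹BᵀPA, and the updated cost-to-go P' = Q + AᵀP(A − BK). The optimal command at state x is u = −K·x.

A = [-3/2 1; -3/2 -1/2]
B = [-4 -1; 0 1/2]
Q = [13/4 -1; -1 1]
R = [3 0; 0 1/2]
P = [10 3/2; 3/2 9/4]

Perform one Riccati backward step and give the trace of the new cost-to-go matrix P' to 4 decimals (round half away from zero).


BᵀP = [-40.0000 -6.0000; -9.2500 -0.3750]
S = R + BᵀPB = [3 0; 0 1/2] + [160.0000 37.0000; 37.0000 9.0625] = [163.0000 37.0000; 37.0000 9.5625]
BᵀPA = [69.0000 -37.0000; 14.4375 -9.0625]
K = S⁻¹·BᵀPA = [0.6623 -0.0975; -1.0527 -0.5703]
A−BK = [0.0964 0.0395; -0.9736 -0.2148]
AᵀP(A−BK) = [3.8143 0.5264; 0.5264 0.2852]
P' = Q + AᵀP(A−BK) = [7.0643 -0.4736; -0.4736 1.2852]
tr(P') = 8.3494

8.3494


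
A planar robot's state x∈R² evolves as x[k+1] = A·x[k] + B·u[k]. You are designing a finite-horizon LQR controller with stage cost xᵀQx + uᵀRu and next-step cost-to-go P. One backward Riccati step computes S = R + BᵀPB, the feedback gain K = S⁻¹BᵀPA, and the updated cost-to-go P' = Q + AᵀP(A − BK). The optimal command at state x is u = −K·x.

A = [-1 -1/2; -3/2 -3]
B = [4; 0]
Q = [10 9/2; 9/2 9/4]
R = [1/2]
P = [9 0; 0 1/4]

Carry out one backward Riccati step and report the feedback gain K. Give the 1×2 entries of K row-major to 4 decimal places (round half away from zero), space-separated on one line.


-0.2491 -0.1246

BᵀP = [36.0000 0.0000]
S = R + BᵀPB = [1/2] + [144.0000] = [144.5000]
BᵀPA = [-36.0000 -18.0000]
K = S⁻¹·BᵀPA = [-0.2491 -0.1246]
A−BK = [-0.0035 -0.0017; -1.5000 -3.0000]
AᵀP(A−BK) = [0.5936 1.1406; 1.1406 2.2578]
P' = Q + AᵀP(A−BK) = [10.5936 5.6406; 5.6406 4.5078]
tr(P') = 15.1014


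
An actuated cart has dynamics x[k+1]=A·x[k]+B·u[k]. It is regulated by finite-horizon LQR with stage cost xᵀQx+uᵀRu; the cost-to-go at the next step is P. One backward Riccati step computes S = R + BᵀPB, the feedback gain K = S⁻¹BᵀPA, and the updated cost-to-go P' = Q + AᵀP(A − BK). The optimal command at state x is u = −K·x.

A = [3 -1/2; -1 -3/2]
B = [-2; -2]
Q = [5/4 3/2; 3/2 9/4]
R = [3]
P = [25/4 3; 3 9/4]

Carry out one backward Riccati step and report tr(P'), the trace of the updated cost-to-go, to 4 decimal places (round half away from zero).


BᵀP = [-18.5000 -10.5000]
S = R + BᵀPB = [3] + [58.0000] = [61.0000]
BᵀPA = [-45.0000 25.0000]
K = S⁻¹·BᵀPA = [-0.7377 0.4098]
A−BK = [1.5246 0.3197; -2.4754 -0.6803]
AᵀP(A−BK) = [7.3033 0.4426; 0.4426 0.8791]
P' = Q + AᵀP(A−BK) = [8.5533 1.9426; 1.9426 3.1291]
tr(P') = 11.6824

11.6824


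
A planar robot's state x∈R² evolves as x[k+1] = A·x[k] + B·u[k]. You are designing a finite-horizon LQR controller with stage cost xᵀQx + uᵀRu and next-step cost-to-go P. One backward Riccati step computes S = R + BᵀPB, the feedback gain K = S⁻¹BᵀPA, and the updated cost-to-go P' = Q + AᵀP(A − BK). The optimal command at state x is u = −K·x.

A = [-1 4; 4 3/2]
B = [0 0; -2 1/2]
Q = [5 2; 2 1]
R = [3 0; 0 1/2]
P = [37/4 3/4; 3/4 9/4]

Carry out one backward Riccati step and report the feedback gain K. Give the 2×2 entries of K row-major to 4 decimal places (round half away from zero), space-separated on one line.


BᵀP = [-1.5000 -4.5000; 0.3750 1.1250]
S = R + BᵀPB = [3 0; 0 1/2] + [9.0000 -2.2500; -2.2500 0.5625] = [12.0000 -2.2500; -2.2500 1.0625]
BᵀPA = [-16.5000 -12.7500; 4.1250 3.1875]
K = S⁻¹·BᵀPA = [-1.0732 -0.8293; 1.6098 1.2439]
A−BK = [-1.0000 4.0000; 1.0488 -0.7805]
AᵀP(A−BK) = [14.9024 -31.4390; -31.4390 147.5244]
P' = Q + AᵀP(A−BK) = [19.9024 -29.4390; -29.4390 148.5244]
tr(P') = 168.4268

-1.0732 -0.8293 1.6098 1.2439


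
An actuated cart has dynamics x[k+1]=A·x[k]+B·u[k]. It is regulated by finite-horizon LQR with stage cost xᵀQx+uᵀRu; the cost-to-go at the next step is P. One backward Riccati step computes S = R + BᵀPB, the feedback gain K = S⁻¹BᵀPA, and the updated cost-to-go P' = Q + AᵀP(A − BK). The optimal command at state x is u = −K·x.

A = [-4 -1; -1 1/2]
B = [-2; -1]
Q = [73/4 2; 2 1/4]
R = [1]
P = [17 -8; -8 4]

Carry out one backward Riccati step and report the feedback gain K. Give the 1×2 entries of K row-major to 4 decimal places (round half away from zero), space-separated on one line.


2.2439 0.7805

BᵀP = [-26.0000 12.0000]
S = R + BᵀPB = [1] + [40.0000] = [41.0000]
BᵀPA = [92.0000 32.0000]
K = S⁻¹·BᵀPA = [2.2439 0.7805]
A−BK = [0.4878 0.5610; 1.2439 1.2805]
AᵀP(A−BK) = [5.5610 2.1951; 2.1951 1.0244]
P' = Q + AᵀP(A−BK) = [23.8110 4.1951; 4.1951 1.2744]
tr(P') = 25.0854


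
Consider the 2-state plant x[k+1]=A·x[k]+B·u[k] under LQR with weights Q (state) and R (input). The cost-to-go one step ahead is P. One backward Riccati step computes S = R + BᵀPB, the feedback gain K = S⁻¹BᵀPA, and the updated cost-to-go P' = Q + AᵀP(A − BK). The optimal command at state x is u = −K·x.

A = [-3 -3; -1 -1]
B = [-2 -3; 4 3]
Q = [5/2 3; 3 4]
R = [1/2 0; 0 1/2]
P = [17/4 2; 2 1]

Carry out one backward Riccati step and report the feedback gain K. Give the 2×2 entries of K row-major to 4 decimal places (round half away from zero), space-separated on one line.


-1.1220 -1.1220 2.1220 2.1220

BᵀP = [-0.5000 0.0000; -6.7500 -3.0000]
S = R + BᵀPB = [1/2 0; 0 1/2] + [1.0000 1.5000; 1.5000 11.2500] = [1.5000 1.5000; 1.5000 11.7500]
BᵀPA = [1.5000 1.5000; 23.2500 23.2500]
K = S⁻¹·BᵀPA = [-1.1220 -1.1220; 2.1220 2.1220]
A−BK = [1.1220 1.1220; -2.8780 -2.8780]
AᵀP(A−BK) = [3.5976 3.5976; 3.5976 3.5976]
P' = Q + AᵀP(A−BK) = [6.0976 6.5976; 6.5976 7.5976]
tr(P') = 13.6951


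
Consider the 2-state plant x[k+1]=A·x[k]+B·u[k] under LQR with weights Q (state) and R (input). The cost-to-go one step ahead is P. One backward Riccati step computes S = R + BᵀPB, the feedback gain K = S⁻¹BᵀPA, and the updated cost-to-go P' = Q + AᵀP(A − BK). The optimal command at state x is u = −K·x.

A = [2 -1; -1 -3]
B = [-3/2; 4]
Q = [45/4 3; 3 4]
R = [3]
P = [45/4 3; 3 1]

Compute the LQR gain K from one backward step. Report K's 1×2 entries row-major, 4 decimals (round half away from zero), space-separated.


-1.1128 0.7669

BᵀP = [-4.8750 -0.5000]
S = R + BᵀPB = [3] + [5.3125] = [8.3125]
BᵀPA = [-9.2500 6.3750]
K = S⁻¹·BᵀPA = [-1.1128 0.7669]
A−BK = [0.3308 0.1504; 3.4511 -6.0677]
AᵀP(A−BK) = [23.7068 -27.4060; -27.4060 33.3609]
P' = Q + AᵀP(A−BK) = [34.9568 -24.4060; -24.4060 37.3609]
tr(P') = 72.3177


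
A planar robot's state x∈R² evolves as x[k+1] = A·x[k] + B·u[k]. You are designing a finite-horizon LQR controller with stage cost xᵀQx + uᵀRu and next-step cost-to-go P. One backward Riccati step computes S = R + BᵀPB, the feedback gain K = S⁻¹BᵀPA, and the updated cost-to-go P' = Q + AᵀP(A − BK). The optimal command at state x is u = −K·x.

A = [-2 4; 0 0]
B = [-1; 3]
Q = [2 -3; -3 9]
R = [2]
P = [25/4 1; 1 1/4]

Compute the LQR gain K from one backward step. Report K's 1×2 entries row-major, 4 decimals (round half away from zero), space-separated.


1.4444 -2.8889

BᵀP = [-3.2500 -0.2500]
S = R + BᵀPB = [2] + [2.5000] = [4.5000]
BᵀPA = [6.5000 -13.0000]
K = S⁻¹·BᵀPA = [1.4444 -2.8889]
A−BK = [-0.5556 1.1111; -4.3333 8.6667]
AᵀP(A−BK) = [15.6111 -31.2222; -31.2222 62.4444]
P' = Q + AᵀP(A−BK) = [17.6111 -34.2222; -34.2222 71.4444]
tr(P') = 89.0556


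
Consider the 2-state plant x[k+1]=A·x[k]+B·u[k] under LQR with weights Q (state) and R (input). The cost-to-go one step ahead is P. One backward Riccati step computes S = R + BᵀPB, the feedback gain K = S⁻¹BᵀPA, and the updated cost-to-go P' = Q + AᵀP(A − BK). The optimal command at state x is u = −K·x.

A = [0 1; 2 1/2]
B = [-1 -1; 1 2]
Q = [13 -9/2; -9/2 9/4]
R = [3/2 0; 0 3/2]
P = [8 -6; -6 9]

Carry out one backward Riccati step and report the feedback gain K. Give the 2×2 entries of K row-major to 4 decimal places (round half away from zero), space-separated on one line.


-0.1469 -0.5429 0.7837 0.2286

BᵀP = [-14.0000 15.0000; -20.0000 24.0000]
S = R + BᵀPB = [3/2 0; 0 3/2] + [29.0000 44.0000; 44.0000 68.0000] = [30.5000 44.0000; 44.0000 69.5000]
BᵀPA = [30.0000 -6.5000; 48.0000 -8.0000]
K = S⁻¹·BᵀPA = [-0.1469 -0.5429; 0.7837 0.2286]
A−BK = [0.6367 0.6857; 0.5796 0.5857]
AᵀP(A−BK) = [2.7918 2.3143; 2.3143 2.5500]
P' = Q + AᵀP(A−BK) = [15.7918 -2.1857; -2.1857 4.8000]
tr(P') = 20.5918


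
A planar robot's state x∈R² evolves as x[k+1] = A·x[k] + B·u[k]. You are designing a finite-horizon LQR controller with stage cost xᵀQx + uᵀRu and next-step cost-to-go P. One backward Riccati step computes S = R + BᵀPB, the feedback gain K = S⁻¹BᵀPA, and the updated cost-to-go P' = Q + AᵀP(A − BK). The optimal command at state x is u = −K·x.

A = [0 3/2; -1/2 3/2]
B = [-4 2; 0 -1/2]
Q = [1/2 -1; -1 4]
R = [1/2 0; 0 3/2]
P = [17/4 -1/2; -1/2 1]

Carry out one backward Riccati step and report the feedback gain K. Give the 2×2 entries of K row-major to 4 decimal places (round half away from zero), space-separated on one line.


0.0508 -0.4985 0.1281 -0.3328

BᵀP = [-17.0000 2.0000; 8.7500 -1.5000]
S = R + BᵀPB = [1/2 0; 0 3/2] + [68.0000 -35.0000; -35.0000 18.2500] = [68.5000 -35.0000; -35.0000 19.7500]
BᵀPA = [-1.0000 -22.5000; 0.7500 10.8750]
K = S⁻¹·BᵀPA = [0.0508 -0.4985; 0.1281 -0.3328]
A−BK = [-0.0528 0.1716; -0.4360 1.3336]
AᵀP(A−BK) = [0.2048 -0.6239; -0.6239 1.9652]
P' = Q + AᵀP(A−BK) = [0.7048 -1.6239; -1.6239 5.9652]
tr(P') = 6.6700


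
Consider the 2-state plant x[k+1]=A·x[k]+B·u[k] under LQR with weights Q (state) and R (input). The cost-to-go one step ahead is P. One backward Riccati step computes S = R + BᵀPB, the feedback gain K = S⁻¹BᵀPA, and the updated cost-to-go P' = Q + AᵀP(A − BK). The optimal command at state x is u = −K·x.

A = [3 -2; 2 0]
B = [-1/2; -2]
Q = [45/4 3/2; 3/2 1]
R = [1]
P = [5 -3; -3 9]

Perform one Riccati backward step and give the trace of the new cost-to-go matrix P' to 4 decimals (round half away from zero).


BᵀP = [3.5000 -16.5000]
S = R + BᵀPB = [1] + [31.2500] = [32.2500]
BᵀPA = [-22.5000 -7.0000]
K = S⁻¹·BᵀPA = [-0.6977 -0.2171]
A−BK = [2.6512 -2.1085; 0.6047 -0.4341]
AᵀP(A−BK) = [29.3023 -22.8837; -22.8837 18.4806]
P' = Q + AᵀP(A−BK) = [40.5523 -21.3837; -21.3837 19.4806]
tr(P') = 60.0329

60.0329


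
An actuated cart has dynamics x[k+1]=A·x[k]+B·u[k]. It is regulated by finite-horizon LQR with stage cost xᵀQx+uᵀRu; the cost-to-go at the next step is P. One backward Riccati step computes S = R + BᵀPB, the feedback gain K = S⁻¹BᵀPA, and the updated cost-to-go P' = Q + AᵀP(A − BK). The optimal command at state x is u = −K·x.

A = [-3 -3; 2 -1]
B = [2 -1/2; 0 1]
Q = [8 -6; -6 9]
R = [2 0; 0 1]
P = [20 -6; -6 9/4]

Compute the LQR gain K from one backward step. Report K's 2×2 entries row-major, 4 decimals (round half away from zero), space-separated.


-1.2457 -1.1834 1.3080 0.3426

BᵀP = [40.0000 -12.0000; -16.0000 5.2500]
S = R + BᵀPB = [2 0; 0 1] + [80.0000 -32.0000; -32.0000 13.2500] = [82.0000 -32.0000; -32.0000 14.2500]
BᵀPA = [-144.0000 -108.0000; 58.5000 42.7500]
K = S⁻¹·BᵀPA = [-1.2457 -1.1834; 1.3080 0.3426]
A−BK = [0.1453 -0.4619; 0.6920 -1.3426]
AᵀP(A−BK) = [5.1073 3.0519; 3.0519 3.7993]
P' = Q + AᵀP(A−BK) = [13.1073 -2.9481; -2.9481 12.7993]
tr(P') = 25.9066


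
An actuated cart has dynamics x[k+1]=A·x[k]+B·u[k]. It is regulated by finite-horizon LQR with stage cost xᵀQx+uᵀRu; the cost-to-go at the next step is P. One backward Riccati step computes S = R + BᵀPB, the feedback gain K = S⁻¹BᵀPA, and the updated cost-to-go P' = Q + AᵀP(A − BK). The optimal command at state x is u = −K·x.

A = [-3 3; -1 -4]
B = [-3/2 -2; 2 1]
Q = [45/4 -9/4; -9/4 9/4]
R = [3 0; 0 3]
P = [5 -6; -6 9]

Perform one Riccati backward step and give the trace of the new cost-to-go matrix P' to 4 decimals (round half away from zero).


26.2168

BᵀP = [-19.5000 27.0000; -16.0000 21.0000]
S = R + BᵀPB = [3 0; 0 3] + [83.2500 66.0000; 66.0000 53.0000] = [86.2500 66.0000; 66.0000 56.0000]
BᵀPA = [31.5000 -166.5000; 27.0000 -132.0000]
K = S⁻¹·BᵀPA = [-0.0380 -1.2911; 0.5269 -0.8354]
A−BK = [-2.0032 -0.6076; -1.4509 -0.5823]
AᵀP(A−BK) = [4.9699 0.2278; 0.2278 7.7468]
P' = Q + AᵀP(A−BK) = [16.2199 -2.0222; -2.0222 9.9968]
tr(P') = 26.2168


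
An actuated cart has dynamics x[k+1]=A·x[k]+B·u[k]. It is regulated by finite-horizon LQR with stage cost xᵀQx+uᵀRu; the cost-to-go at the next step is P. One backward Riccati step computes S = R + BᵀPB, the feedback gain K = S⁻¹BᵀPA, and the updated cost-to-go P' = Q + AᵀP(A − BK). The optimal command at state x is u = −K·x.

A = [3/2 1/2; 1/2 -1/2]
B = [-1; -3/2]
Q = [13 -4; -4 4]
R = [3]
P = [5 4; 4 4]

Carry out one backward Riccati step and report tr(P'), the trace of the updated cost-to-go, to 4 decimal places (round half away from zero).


19.5517

BᵀP = [-11.0000 -10.0000]
S = R + BᵀPB = [3] + [26.0000] = [29.0000]
BᵀPA = [-21.5000 -0.5000]
K = S⁻¹·BᵀPA = [-0.7414 -0.0172]
A−BK = [0.7586 0.4828; -0.6121 -0.5259]
AᵀP(A−BK) = [2.3103 0.3793; 0.3793 0.2414]
P' = Q + AᵀP(A−BK) = [15.3103 -3.6207; -3.6207 4.2414]
tr(P') = 19.5517
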